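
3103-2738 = 365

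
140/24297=20/3471  =  0.01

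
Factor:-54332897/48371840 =-2^(-7)*5^( - 1)*11^( - 1 )*53^1*6871^(  -  1) * 1025149^1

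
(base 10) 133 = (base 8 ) 205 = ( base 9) 157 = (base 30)4d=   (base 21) 67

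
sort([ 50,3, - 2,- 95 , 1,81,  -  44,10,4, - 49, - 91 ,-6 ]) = [ - 95, - 91,  -  49, - 44, - 6, - 2,1,3,4,10,50 , 81 ]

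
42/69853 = 6/9979= 0.00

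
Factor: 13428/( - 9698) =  - 2^1*3^2*13^(  -  1) = - 18/13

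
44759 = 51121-6362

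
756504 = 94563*8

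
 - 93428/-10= 9342 + 4/5 = 9342.80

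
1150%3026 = 1150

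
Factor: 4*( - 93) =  - 2^2*3^1*31^1 = - 372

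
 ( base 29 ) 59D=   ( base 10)4479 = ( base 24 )7if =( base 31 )4KF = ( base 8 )10577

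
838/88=9 + 23/44=   9.52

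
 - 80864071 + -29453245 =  - 110317316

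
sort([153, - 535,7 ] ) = [-535,7,153 ]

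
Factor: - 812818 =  - 2^1*47^1*8647^1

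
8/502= 4/251 = 0.02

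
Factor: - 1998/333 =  - 2^1*3^1 =- 6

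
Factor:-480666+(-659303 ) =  - 17^1*67057^1 = - 1139969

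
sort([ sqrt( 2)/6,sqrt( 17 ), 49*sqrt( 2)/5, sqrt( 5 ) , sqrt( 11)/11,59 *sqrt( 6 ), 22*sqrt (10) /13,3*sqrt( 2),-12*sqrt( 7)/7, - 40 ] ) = [  -  40,  -  12 * sqrt( 7)/7, sqrt(2)/6,sqrt (11 ) /11,sqrt (5), sqrt( 17),  3 * sqrt( 2 ),22*sqrt ( 10)/13,49*sqrt (2 ) /5  ,  59*sqrt( 6) ]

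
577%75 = 52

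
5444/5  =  5444/5  =  1088.80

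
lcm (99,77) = 693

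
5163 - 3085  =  2078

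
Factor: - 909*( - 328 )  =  298152 = 2^3*3^2 *41^1*101^1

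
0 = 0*655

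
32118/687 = 46+172/229 = 46.75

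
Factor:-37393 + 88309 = 2^2*3^1*4243^1 = 50916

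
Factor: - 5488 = - 2^4*7^3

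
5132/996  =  1283/249  =  5.15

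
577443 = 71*8133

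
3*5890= 17670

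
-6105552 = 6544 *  ( - 933)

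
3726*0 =0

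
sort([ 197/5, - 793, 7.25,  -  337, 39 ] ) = [-793, - 337 , 7.25,39, 197/5] 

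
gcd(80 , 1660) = 20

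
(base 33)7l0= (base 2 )10000001111100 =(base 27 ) BB0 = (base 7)33150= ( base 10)8316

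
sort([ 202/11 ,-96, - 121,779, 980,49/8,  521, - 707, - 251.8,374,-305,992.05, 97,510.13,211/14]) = [ - 707, - 305, - 251.8, - 121 , - 96,49/8,211/14,  202/11,97,374,510.13,521,779, 980,  992.05]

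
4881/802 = 6 + 69/802 = 6.09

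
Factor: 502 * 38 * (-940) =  -2^4 * 5^1*19^1*47^1*251^1 = - 17931440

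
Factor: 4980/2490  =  2 = 2^1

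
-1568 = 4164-5732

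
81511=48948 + 32563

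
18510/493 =18510/493 = 37.55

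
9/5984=9/5984 = 0.00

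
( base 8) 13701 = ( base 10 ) 6081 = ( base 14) 2305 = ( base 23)BB9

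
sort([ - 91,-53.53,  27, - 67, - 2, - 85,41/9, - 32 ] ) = [ - 91, - 85, - 67, - 53.53, - 32, - 2,  41/9, 27]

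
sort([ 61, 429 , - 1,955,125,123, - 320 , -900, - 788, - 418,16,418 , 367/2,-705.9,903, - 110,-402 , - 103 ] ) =[ - 900 , - 788, - 705.9,-418, - 402, - 320, - 110, - 103, - 1,16,61 , 123, 125,367/2,418,429,903,955]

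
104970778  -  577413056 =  - 472442278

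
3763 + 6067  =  9830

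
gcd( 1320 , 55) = 55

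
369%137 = 95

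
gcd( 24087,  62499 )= 3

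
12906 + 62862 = 75768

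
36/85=36/85 = 0.42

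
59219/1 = 59219 = 59219.00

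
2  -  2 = 0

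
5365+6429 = 11794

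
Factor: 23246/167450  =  59/425 = 5^(  -  2 )*17^( - 1) * 59^1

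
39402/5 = 39402/5= 7880.40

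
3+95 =98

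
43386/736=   58+349/368   =  58.95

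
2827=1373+1454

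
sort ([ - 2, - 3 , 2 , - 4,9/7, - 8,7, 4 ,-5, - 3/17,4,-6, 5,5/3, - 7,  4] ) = [-8,  -  7,-6,-5, - 4, - 3, - 2,-3/17, 9/7, 5/3,  2,4,4,4, 5,7] 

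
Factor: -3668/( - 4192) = 2^( - 3)*7^1 = 7/8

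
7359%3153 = 1053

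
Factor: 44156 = 2^2*7^1 * 19^1*83^1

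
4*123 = 492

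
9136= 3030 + 6106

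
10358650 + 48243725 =58602375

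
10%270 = 10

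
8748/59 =148 + 16/59=148.27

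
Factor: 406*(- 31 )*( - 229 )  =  2882194 =2^1*7^1*29^1*31^1 *229^1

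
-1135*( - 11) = 12485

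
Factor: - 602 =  - 2^1 *7^1*43^1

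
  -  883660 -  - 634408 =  - 249252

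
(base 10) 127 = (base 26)4N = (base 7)241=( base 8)177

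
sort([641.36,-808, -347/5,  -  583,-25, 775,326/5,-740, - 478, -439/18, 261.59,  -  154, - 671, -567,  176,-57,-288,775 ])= [-808, - 740,  -  671, - 583, - 567,-478, - 288, - 154 , - 347/5, - 57, -25, - 439/18,326/5, 176 , 261.59,641.36,775, 775]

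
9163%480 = 43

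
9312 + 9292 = 18604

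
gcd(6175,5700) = 475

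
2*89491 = 178982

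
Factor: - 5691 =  - 3^1*7^1*271^1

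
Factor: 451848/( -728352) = -2^( - 2)*3^( - 3) * 67^1=- 67/108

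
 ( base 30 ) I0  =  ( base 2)1000011100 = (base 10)540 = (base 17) 1ed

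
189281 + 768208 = 957489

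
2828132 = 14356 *197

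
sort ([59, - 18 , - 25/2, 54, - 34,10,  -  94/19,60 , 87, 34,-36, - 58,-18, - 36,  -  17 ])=[ -58, - 36, - 36, - 34, - 18,-18, - 17, - 25/2, - 94/19,10, 34 , 54,59,60,87 ]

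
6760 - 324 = 6436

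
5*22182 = 110910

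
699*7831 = 5473869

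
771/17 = 771/17 =45.35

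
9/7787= 9/7787  =  0.00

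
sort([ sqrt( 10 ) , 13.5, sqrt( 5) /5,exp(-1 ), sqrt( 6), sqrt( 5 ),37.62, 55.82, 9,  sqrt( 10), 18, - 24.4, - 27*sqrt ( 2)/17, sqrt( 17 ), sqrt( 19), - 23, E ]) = [ - 24.4, - 23, - 27*sqrt(2 ) /17,exp ( - 1 ), sqrt( 5 ) /5, sqrt( 5), sqrt( 6) , E, sqrt( 10), sqrt( 10), sqrt(  17),sqrt(19 ),  9, 13.5, 18,37.62, 55.82] 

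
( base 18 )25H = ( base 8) 1363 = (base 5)11010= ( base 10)755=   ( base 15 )355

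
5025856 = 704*7139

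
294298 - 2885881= - 2591583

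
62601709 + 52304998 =114906707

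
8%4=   0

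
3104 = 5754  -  2650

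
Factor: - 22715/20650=  -  11/10 = - 2^( - 1 )*5^( - 1 ) * 11^1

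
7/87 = 7/87 = 0.08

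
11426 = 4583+6843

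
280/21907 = 280/21907 = 0.01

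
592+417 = 1009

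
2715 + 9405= 12120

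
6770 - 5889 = 881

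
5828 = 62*94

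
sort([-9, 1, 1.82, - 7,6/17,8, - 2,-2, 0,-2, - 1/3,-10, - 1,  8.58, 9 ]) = [-10, - 9,-7, - 2,-2,  -  2,-1,-1/3,0, 6/17 , 1, 1.82,8,8.58,9] 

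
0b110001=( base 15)34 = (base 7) 100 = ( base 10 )49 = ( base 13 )3A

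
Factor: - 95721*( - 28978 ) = 2773803138 = 2^1*3^1*14489^1*31907^1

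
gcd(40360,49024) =8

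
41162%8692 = 6394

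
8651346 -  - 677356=9328702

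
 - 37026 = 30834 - 67860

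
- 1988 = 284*(- 7 ) 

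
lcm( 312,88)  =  3432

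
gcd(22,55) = 11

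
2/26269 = 2/26269= 0.00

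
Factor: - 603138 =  - 2^1*3^1*100523^1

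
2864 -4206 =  - 1342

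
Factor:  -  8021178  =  -2^1*3^2*11^1*17^1 * 2383^1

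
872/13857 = 872/13857=   0.06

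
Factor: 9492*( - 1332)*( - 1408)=17801828352  =  2^11*3^3 * 7^1*11^1 * 37^1*113^1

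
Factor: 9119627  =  11^1 * 829057^1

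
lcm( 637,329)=29939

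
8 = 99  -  91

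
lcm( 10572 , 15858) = 31716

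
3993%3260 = 733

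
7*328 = 2296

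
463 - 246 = 217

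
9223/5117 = 1 + 4106/5117 =1.80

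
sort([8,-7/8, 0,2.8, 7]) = [ - 7/8,0, 2.8, 7, 8 ] 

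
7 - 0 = 7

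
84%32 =20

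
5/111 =5/111 = 0.05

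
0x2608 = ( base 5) 302421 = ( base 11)7351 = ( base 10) 9736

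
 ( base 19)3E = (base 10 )71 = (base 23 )32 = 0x47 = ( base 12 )5b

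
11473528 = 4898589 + 6574939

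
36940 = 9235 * 4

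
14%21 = 14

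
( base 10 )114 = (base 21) 59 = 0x72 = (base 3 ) 11020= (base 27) 46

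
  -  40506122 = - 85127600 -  - 44621478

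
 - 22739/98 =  - 233 + 95/98 = -  232.03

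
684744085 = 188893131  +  495850954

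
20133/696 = 6711/232=28.93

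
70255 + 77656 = 147911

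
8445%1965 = 585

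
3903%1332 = 1239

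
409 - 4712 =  - 4303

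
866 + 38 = 904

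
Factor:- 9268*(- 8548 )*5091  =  403323600624 =2^4*3^1*7^1 * 331^1*1697^1*2137^1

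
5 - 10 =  - 5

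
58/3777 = 58/3777 = 0.02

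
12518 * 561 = 7022598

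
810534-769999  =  40535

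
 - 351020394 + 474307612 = 123287218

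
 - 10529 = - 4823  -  5706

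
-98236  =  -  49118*2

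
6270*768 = 4815360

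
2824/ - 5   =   - 2824/5=- 564.80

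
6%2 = 0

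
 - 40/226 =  - 20/113 = - 0.18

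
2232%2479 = 2232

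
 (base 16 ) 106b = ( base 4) 1001223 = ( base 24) 773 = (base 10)4203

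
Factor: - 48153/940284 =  - 2^ ( - 2)*3^(-1)*7^1*2293^1 * 26119^ ( - 1 ) = - 16051/313428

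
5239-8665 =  - 3426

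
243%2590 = 243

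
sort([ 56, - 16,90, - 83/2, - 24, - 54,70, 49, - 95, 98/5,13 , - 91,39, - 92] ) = [ - 95, - 92, - 91,  -  54 , -83/2, - 24, - 16,13,98/5, 39 , 49,56,70,90 ]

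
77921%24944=3089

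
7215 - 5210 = 2005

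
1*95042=95042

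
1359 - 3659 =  - 2300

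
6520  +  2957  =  9477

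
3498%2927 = 571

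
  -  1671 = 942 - 2613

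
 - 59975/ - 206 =59975/206= 291.14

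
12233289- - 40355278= 52588567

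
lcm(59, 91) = 5369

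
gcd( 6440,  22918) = 14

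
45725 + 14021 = 59746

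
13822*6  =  82932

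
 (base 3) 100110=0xFF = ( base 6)1103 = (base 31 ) 87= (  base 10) 255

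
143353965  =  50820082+92533883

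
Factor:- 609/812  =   - 3/4 = -  2^( - 2 )*3^1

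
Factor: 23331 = 3^1*7^1*11^1*101^1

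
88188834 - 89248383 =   -  1059549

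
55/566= 55/566 = 0.10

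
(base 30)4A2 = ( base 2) 111100111110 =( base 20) 9F2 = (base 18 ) c0e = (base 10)3902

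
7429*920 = 6834680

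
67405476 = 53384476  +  14021000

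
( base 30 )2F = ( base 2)1001011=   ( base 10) 75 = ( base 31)2D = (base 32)2B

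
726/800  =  363/400 = 0.91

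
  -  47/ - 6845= 47/6845 = 0.01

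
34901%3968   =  3157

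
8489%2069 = 213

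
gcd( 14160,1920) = 240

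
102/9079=102/9079 = 0.01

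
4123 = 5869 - 1746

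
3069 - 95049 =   -  91980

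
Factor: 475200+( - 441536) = 2^7*263^1= 33664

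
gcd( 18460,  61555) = 65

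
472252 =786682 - 314430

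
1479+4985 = 6464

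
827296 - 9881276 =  - 9053980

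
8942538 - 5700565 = 3241973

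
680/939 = 680/939=0.72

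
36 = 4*9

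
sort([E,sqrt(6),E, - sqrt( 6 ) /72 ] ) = [-sqrt(6 ) /72, sqrt( 6),E,E ]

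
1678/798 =839/399 = 2.10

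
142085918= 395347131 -253261213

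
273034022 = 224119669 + 48914353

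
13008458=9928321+3080137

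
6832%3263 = 306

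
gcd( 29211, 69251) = 91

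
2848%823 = 379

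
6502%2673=1156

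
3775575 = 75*50341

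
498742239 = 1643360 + 497098879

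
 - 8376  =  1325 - 9701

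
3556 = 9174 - 5618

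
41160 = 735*56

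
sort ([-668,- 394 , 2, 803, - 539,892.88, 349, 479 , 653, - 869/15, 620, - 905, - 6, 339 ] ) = [ - 905,  -  668,-539 , - 394,- 869/15 , - 6, 2,  339 , 349 , 479, 620,653, 803, 892.88 ] 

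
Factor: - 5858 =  - 2^1* 29^1*101^1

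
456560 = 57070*8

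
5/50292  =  5/50292 =0.00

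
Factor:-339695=-5^1 * 67939^1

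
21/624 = 7/208 = 0.03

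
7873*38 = 299174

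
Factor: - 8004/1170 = -2^1 *3^( - 1 ) * 5^(-1 )*13^(-1)*23^1 * 29^1 = - 1334/195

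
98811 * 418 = 41302998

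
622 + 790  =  1412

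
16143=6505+9638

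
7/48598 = 7/48598=0.00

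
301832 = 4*75458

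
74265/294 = 24755/98  =  252.60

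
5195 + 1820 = 7015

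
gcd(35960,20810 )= 10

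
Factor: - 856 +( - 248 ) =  - 1104 = - 2^4*3^1*23^1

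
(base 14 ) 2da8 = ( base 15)2659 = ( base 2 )1111111111000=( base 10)8184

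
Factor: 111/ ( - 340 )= - 2^( - 2 )*3^1  *  5^( - 1)*17^( -1)*37^1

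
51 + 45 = 96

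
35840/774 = 46 + 118/387 = 46.30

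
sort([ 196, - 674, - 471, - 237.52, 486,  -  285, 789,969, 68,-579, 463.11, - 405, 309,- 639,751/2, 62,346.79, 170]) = [  -  674, - 639, - 579,-471,  -  405,-285,- 237.52, 62 , 68,170, 196,309, 346.79, 751/2, 463.11,486, 789, 969 ]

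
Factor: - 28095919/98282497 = -19^( - 1)  *103^( - 1)*50221^(-1)*28095919^1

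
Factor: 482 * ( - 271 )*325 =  - 42452150 = - 2^1*5^2* 13^1 * 241^1 * 271^1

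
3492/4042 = 1746/2021 = 0.86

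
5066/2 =2533 = 2533.00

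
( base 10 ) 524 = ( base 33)ft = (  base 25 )KO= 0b1000001100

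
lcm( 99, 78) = 2574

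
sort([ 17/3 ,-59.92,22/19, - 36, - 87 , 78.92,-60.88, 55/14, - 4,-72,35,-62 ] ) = [- 87,-72,-62,-60.88,-59.92 ,-36, - 4, 22/19, 55/14 , 17/3,35,78.92] 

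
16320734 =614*26581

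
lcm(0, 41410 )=0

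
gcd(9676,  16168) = 4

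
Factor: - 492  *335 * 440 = -72520800  =  - 2^5*  3^1*5^2*11^1 * 41^1*67^1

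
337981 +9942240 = 10280221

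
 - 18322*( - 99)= 1813878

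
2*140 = 280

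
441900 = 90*4910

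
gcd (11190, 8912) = 2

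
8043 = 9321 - 1278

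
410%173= 64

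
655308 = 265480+389828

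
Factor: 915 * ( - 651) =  - 595665 = - 3^2*5^1*7^1 * 31^1*61^1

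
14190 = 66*215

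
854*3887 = 3319498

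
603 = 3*201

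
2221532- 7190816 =-4969284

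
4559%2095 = 369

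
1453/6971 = 1453/6971=0.21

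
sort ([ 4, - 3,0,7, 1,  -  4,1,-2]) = [-4, - 3, - 2, 0, 1,1, 4,7 ] 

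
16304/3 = 5434 +2/3   =  5434.67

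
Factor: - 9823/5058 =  - 2^( - 1)*3^( - 2 )* 11^1 * 19^1 * 47^1*281^ (- 1)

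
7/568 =7/568 = 0.01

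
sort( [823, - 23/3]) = [-23/3 , 823] 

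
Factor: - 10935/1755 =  - 81/13 = -3^4*13^(-1)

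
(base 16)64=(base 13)79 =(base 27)3J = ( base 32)34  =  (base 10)100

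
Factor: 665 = 5^1*7^1*19^1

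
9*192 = 1728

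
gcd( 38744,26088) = 8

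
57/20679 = 19/6893 = 0.00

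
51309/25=2052+9/25 = 2052.36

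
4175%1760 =655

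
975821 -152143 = 823678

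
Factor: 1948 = 2^2*487^1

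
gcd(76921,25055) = 1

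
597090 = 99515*6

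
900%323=254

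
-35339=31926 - 67265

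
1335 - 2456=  - 1121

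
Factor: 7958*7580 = 60321640 = 2^3*5^1*23^1*173^1*379^1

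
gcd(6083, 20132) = 7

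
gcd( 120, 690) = 30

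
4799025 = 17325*277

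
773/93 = 8+ 29/93 = 8.31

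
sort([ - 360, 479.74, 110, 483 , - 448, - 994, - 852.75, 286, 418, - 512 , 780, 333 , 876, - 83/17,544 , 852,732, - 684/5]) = [  -  994 , - 852.75 ,- 512, - 448, - 360, - 684/5,  -  83/17,110,  286,333,  418,479.74, 483, 544, 732,  780, 852, 876 ]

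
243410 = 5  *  48682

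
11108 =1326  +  9782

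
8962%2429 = 1675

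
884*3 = 2652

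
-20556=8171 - 28727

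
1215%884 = 331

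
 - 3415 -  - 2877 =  - 538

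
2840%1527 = 1313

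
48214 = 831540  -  783326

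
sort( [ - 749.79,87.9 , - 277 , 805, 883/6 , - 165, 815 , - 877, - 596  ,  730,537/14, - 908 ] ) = [  -  908, - 877,-749.79 ,- 596, - 277,-165 , 537/14, 87.9, 883/6, 730 , 805, 815] 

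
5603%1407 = 1382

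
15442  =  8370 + 7072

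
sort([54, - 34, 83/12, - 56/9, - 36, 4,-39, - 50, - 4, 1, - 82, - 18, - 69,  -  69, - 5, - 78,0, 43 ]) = [ - 82, - 78, - 69,-69, - 50,- 39, - 36, - 34, - 18 , - 56/9, - 5, - 4,0, 1,4,83/12, 43,54 ]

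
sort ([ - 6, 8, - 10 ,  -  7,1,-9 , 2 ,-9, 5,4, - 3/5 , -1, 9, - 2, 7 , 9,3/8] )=[-10,  -  9,-9,-7, - 6, - 2, - 1 , - 3/5, 3/8 , 1 , 2,  4,5,7,  8, 9, 9]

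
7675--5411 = 13086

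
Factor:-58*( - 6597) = 2^1*3^2*29^1*733^1 = 382626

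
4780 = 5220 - 440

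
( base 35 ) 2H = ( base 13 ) 69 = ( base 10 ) 87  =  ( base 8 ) 127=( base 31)2P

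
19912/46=9956/23 = 432.87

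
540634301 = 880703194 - 340068893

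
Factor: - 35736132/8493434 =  - 2^1 * 3^1*2978011^1*4246717^( - 1 ) = - 17868066/4246717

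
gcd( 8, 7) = 1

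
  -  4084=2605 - 6689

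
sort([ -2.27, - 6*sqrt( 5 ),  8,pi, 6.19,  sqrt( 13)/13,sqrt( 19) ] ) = [- 6 * sqrt( 5 ) ,  -  2.27,  sqrt(13)/13,pi, sqrt( 19), 6.19,  8 ]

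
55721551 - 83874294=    - 28152743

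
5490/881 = 6+204/881  =  6.23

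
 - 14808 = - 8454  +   - 6354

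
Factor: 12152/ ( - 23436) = -14/27 = - 2^1 * 3^(-3)*7^1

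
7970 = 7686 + 284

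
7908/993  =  2636/331 = 7.96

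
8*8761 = 70088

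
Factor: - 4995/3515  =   - 3^3 * 19^ ( - 1 ) = - 27/19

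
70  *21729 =1521030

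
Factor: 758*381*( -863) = - 2^1*3^1*127^1 * 379^1 * 863^1= - 249232674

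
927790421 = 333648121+594142300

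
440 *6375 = 2805000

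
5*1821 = 9105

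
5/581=5/581 =0.01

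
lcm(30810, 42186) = 2742090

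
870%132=78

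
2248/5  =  2248/5= 449.60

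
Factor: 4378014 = 2^1*3^2*29^1*8387^1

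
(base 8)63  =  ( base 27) 1o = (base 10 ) 51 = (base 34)1H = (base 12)43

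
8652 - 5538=3114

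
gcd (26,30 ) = 2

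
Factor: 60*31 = 2^2*3^1* 5^1*31^1= 1860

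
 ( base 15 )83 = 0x7B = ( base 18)6F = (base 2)1111011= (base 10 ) 123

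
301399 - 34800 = 266599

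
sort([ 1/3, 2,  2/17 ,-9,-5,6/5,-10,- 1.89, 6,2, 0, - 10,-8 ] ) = [ - 10,- 10,-9, - 8,  -  5, - 1.89,0, 2/17,1/3,6/5,2,2, 6]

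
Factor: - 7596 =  -2^2*3^2*211^1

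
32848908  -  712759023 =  - 679910115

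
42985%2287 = 1819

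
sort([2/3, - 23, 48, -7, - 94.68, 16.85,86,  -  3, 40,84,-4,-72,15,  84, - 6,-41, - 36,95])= [  -  94.68, - 72, - 41, - 36,-23,-7, - 6, - 4,  -  3,2/3,  15, 16.85 , 40,48,  84,84,86, 95]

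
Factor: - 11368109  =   - 97^1*163^1*719^1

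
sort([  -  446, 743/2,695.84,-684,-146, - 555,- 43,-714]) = [-714,-684, - 555, - 446, - 146, - 43, 743/2, 695.84] 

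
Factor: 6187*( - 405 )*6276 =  -15725992860 = -2^2 *3^5*5^1*23^1*269^1*523^1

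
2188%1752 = 436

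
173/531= 173/531 =0.33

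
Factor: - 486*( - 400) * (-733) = -142495200 = -2^5 * 3^5 * 5^2 * 733^1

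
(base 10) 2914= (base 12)182a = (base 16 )B62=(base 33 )2MA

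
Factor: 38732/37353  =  2^2*3^(-1 )*23^1*421^1*12451^( - 1)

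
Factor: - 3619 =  - 7^1*11^1*47^1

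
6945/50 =1389/10 = 138.90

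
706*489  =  345234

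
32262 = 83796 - 51534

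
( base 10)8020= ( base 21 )i3j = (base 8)17524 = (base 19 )1342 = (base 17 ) 1ACD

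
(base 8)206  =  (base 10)134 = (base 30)4E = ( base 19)71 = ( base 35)3t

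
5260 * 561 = 2950860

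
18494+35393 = 53887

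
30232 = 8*3779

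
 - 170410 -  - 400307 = 229897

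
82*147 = 12054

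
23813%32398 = 23813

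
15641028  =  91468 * 171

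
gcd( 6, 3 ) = 3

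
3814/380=1907/190 = 10.04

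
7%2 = 1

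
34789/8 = 4348  +  5/8 = 4348.62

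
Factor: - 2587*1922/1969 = -4972214/1969 =-2^1 *11^( - 1 )*13^1*31^2*179^(  -  1)*199^1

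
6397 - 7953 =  - 1556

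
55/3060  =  11/612 = 0.02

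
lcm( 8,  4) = 8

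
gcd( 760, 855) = 95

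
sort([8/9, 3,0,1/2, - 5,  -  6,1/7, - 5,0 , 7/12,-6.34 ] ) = [  -  6.34, - 6,  -  5, - 5,  0,0,1/7, 1/2,7/12,8/9,3]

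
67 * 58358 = 3909986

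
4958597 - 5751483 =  - 792886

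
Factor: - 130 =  - 2^1 *5^1* 13^1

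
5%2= 1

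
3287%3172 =115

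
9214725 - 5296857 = 3917868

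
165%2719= 165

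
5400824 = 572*9442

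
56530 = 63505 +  - 6975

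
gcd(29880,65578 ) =2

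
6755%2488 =1779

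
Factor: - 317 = -317^1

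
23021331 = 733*31407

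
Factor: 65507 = 13^1*5039^1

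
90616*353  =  31987448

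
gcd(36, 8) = 4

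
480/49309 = 480/49309= 0.01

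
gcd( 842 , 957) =1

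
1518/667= 2 + 8/29  =  2.28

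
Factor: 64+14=78 = 2^1*3^1*13^1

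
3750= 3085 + 665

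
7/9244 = 7/9244 = 0.00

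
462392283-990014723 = -527622440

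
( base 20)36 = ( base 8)102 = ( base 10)66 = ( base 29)28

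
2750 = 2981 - 231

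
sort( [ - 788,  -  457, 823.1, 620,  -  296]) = [ - 788, - 457, - 296,  620, 823.1] 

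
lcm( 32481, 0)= 0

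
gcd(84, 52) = 4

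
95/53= 1 + 42/53=1.79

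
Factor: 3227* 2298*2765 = 20504261190=2^1  *  3^1*5^1*7^2*79^1*383^1*461^1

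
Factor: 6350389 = 19^1 * 334231^1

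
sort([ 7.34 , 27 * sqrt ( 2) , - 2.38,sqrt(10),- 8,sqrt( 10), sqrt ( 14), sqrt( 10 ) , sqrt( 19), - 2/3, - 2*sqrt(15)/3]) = [ - 8, - 2* sqrt(15 ) /3, - 2.38, - 2/3, sqrt(10),sqrt(10), sqrt( 10 ), sqrt(14), sqrt( 19 )  ,  7.34, 27 *sqrt(2 ) ] 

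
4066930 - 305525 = 3761405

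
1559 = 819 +740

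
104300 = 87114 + 17186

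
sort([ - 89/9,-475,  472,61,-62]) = [  -  475, - 62, - 89/9,61,472]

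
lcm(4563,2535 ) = 22815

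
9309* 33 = 307197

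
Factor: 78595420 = 2^2*5^1*17^1*271^1*853^1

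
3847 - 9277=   -  5430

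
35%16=3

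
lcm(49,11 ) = 539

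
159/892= 159/892 = 0.18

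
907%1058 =907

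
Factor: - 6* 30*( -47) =8460= 2^2*3^2*5^1*47^1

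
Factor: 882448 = 2^4*7^1*7879^1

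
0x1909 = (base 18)11e1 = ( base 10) 6409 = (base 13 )2BC0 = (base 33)5T7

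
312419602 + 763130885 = 1075550487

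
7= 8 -1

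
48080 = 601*80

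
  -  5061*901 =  - 4559961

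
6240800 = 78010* 80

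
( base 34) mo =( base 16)304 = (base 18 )26g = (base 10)772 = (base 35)M2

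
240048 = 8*30006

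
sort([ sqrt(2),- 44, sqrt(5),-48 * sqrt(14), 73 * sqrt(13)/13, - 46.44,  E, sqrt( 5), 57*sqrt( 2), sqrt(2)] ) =[ - 48 * sqrt(14 ), - 46.44,-44, sqrt(2),sqrt(2),  sqrt (5 ),sqrt( 5 ), E,  73*sqrt( 13)/13 , 57*sqrt(2) ] 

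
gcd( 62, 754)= 2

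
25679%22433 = 3246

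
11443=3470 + 7973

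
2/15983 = 2/15983 = 0.00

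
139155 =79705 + 59450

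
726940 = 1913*380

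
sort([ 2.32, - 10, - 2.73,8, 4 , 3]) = [ - 10, - 2.73,2.32,3, 4,8]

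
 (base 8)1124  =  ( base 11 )4A2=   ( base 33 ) I2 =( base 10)596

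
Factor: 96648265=5^1*7^1*2761379^1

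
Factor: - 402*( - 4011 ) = 2^1*3^2*7^1*67^1*191^1 = 1612422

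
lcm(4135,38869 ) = 194345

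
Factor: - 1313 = -13^1 * 101^1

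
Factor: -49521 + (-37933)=-2^1*73^1 * 599^1 = - 87454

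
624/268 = 156/67 =2.33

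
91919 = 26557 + 65362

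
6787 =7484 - 697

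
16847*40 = 673880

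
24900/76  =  327 + 12/19 = 327.63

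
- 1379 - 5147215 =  - 5148594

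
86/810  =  43/405 = 0.11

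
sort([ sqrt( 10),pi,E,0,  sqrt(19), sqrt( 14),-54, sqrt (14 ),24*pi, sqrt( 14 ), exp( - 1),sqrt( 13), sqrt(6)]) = [ - 54,0,exp( - 1),sqrt( 6), E,pi , sqrt( 10), sqrt( 13) , sqrt( 14 ), sqrt( 14 ),sqrt( 14),sqrt( 19 ), 24 * pi ]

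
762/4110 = 127/685 = 0.19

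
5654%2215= 1224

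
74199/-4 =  - 18550 + 1/4 = - 18549.75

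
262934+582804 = 845738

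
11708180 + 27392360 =39100540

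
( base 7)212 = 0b1101011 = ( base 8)153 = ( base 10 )107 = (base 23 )4f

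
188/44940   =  47/11235 = 0.00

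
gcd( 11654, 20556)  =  2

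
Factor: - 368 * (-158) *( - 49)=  - 2^5 * 7^2*23^1*79^1= -2849056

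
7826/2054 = 3 + 64/79 = 3.81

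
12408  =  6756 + 5652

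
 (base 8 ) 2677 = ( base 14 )771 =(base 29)1LL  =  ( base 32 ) 1dv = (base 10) 1471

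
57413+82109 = 139522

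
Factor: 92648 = 2^3 * 37^1 * 313^1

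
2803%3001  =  2803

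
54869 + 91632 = 146501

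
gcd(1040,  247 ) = 13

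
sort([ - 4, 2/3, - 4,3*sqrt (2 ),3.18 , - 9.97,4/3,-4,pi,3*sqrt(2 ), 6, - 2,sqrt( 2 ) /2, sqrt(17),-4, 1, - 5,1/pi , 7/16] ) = [ - 9.97, - 5, - 4, - 4, - 4,- 4, - 2,  1/pi,  7/16, 2/3,  sqrt(2 ) /2,1,4/3,pi,3.18, sqrt(  17 ),3*sqrt( 2), 3*sqrt( 2), 6] 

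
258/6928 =129/3464 = 0.04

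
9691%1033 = 394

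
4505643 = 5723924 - 1218281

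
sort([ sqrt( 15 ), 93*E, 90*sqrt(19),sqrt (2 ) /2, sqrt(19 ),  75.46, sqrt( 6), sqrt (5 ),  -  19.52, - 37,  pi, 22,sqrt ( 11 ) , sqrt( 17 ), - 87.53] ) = [ - 87.53,  -  37, - 19.52,sqrt( 2 )/2,sqrt( 5), sqrt (6), pi,sqrt( 11),sqrt(15),sqrt(17 ),sqrt( 19),22,75.46, 93 * E,  90*sqrt (19)] 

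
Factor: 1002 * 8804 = 8821608 = 2^3*3^1*31^1*71^1*167^1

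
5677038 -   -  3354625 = 9031663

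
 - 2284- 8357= - 10641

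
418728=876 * 478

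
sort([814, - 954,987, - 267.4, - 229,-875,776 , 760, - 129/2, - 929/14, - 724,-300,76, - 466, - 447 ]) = [-954, - 875, - 724, - 466, - 447, - 300 , - 267.4, - 229, - 929/14, - 129/2,76,760,776  ,  814,987]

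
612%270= 72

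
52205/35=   10441/7  =  1491.57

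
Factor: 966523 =71^1*13613^1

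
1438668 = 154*9342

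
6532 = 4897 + 1635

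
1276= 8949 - 7673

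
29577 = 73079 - 43502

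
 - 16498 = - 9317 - 7181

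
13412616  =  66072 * 203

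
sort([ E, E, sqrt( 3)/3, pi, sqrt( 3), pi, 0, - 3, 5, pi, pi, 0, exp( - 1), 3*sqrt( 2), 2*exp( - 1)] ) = [ - 3,0, 0, exp( - 1),sqrt(3 )/3, 2 * exp( - 1),sqrt(3), E, E, pi,  pi,pi, pi, 3*sqrt(2), 5]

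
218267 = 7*31181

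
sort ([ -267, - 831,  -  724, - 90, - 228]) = [ - 831,-724,-267 , - 228,- 90]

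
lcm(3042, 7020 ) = 91260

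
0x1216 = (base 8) 11026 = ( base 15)158a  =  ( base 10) 4630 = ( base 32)4GM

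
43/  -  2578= - 43/2578 = - 0.02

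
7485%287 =23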